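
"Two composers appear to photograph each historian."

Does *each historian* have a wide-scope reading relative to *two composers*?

Yes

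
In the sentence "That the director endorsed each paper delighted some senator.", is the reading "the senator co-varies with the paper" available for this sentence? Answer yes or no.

No

This is the *each paper* > *some senator* reading.
*each paper* is embedded in the sentential subject *that the director endorsed each paper*.
Subjects — clausal subjects included — are islands for extraction, and QR is no exception.
So *each paper* cannot raise to a position above *some senator*.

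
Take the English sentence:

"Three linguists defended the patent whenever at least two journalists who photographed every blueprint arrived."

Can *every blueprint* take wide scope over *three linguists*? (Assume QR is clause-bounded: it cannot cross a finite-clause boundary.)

The target quantifier *every blueprint* is part of the relative clause *who photographed every blueprint*, which is itself inside the adjunct *whenever at least two journalists who photographed every blueprint arrived*.
The quantifier would have to escape first the RC and then the adjunct — two independent island violations.
*every blueprint* is confined to the island and cannot take scope over *three linguists*.

No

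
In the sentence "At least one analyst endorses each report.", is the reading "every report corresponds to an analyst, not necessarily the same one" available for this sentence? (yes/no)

Yes

This is the *each report* > *at least one analyst* reading.
*each report* is the matrix object and *at least one analyst* the matrix subject; the two are clausemates.
Since no island is crossed, the inverse ordering is licensed alongside surface scope.
Both orderings are possible: *at least one analyst* > *each report* and *each report* > *at least one analyst*.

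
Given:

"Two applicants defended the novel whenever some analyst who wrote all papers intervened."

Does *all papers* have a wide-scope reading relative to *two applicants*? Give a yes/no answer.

Structurally, *all papers* is inside the relative clause *who wrote all papers*, which is itself inside the adjunct *whenever some analyst who wrote all papers intervened*.
Two island boundaries intervene — the relative clause and the adjunct. Either alone would block QR.
So *all papers* cannot raise to a position above *two applicants*.

No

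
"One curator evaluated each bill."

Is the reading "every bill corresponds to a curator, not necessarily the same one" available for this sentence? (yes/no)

The described interpretation is the *each bill* > *one curator* scoping.
Both DPs are arguments of the same predicate; there is no clause or island boundary between them.
Ordinary QR to a clause-peripheral position gives the wide-scope LF for the lower DP.

Yes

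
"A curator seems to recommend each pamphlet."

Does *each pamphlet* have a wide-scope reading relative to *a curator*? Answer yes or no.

Yes

*each pamphlet* is the object of the infinitival complement of a raising predicate; raising infinitives are transparent for QR, so the two DPs are in effect clausemates.
QR within a single clause is free, so the lower quantifier may take scope over the higher one.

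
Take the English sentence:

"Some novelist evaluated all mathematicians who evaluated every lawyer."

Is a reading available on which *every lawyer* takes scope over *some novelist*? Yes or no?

No

*every lawyer* sits inside the relative clause *who evaluated every lawyer* modifying *all mathematicians*.
Quantifiers inside a relative clause are trapped there; the RC boundary blocks QR.
There is no licit LF on which *every lawyer* c-commands *some novelist*.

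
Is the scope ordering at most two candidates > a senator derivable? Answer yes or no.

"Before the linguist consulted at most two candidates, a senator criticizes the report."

Structurally, *at most two candidates* is inside the adjunct clause *before the linguist consulted at most two candidates*.
Scope out of an adjunct clause is unavailable: QR respects the adjunct-island constraint.
So the wide-scope reading for *at most two candidates* is blocked.

No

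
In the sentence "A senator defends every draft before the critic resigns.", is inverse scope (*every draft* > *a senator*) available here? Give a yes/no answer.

Yes

The adjunct island is irrelevant here — *every draft* and *a senator* are both in the matrix clause.
Ordinary QR to a clause-peripheral position gives the wide-scope LF for the lower DP.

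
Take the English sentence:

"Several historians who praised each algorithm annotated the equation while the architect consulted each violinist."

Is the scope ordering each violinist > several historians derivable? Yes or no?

*each violinist* occurs within the adjunct clause *while the architect consulted each violinist*.
Since the clause is an adjunct (not a complement), the Adjunct Condition blocks QR across its edge.
*each violinist* is confined to the island and cannot take scope over *several historians*.

No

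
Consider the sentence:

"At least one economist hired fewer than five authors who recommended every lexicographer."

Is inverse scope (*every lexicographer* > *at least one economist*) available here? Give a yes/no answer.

*every lexicographer* occurs within the relative clause *who recommended every lexicographer* modifying *fewer than five authors*.
The relative clause forms an island for QR, so the quantifier is confined to the head noun's restrictor.
The inverse ordering *every lexicographer* > *at least one economist* is therefore underivable.
(Only the surface reading survives: one fixed economist with respect to all the relevant lexicographers.)

No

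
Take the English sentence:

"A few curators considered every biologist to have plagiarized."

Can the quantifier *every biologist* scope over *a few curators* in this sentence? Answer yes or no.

Yes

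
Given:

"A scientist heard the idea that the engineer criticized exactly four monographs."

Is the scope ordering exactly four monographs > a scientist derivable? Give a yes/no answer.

No

*exactly four monographs* occurs within the complex NP *the idea that the engineer criticized exactly four monographs*.
The complex NP is opaque for QR — the quantifier is frozen inside the noun's complement.
Hence only narrow scope for *exactly four monographs* (under *a scientist*) survives.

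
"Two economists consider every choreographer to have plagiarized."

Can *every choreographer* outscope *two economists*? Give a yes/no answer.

ECM infinitives lack a CP barrier, so *every choreographer* can QR over the matrix subject *two economists*.
Since no island is crossed, the inverse ordering is licensed alongside surface scope.

Yes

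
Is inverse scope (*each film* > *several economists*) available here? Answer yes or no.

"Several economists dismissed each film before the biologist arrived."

Yes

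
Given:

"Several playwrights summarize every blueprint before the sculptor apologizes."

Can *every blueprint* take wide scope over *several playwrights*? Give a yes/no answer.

Yes

The adjunct clause does not contain *every blueprint*, which is the matrix object.
Clause-internal QR can adjoin the lower DP above the subject, yielding the inverse reading.
Both orderings are possible: *several playwrights* > *every blueprint* and *every blueprint* > *several playwrights*.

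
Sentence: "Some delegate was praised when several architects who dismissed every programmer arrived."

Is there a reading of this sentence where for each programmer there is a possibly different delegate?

No

The paraphrase describes the scope ordering *every programmer* > *some delegate*.
The target quantifier *every programmer* is part of the relative clause *who dismissed every programmer*, which is itself inside the adjunct *when several architects who dismissed every programmer arrived*.
Nested islands: the RC island is itself inside an adjunct island, so wide scope is doubly excluded.
Hence only narrow scope for *every programmer* (under *some delegate*) survives.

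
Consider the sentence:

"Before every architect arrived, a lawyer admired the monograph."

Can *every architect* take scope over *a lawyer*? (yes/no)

The target quantifier *every architect* is part of the adjunct clause *before every architect arrived*.
Scope out of an adjunct clause is unavailable: QR respects the adjunct-island constraint.
So *every architect* cannot raise to a position above *a lawyer*.

No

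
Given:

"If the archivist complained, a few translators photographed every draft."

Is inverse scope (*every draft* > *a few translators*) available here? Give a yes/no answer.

Yes

The adjunct island is irrelevant here — *every draft* and *a few translators* are both in the matrix clause.
QR within a single clause is free, so the lower quantifier may take scope over the higher one.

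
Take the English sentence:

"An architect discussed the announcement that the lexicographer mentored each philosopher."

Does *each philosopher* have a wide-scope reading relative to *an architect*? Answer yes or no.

No

The DP *each philosopher* is contained in the complex NP *the announcement that the lexicographer mentored each philosopher*.
A that-clause complement to a noun is an island; QR cannot cross the NP boundary.
So *each philosopher* cannot raise high enough to outscope *an architect*; only the surface ordering *an architect* > *each philosopher* is available.
(Only the surface reading survives: one fixed architect with respect to all the relevant philosophers.)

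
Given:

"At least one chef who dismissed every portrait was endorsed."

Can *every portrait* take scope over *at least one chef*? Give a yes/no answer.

No

*every portrait* sits inside the relative clause *who dismissed every portrait*.
QR out of a relative clause is ruled out by the relative-clause island constraint.
*every portrait* > *at least one chef* would require crossing that boundary, which is illicit.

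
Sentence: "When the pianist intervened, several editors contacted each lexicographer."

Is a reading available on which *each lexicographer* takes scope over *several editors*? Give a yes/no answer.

Although there is an adjunct clause, *each lexicographer* is in the main clause, not inside the adjunct.
Clause-internal QR can adjoin the lower DP above the subject, yielding the inverse reading.

Yes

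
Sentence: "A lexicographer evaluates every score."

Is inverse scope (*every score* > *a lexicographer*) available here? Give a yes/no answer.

Yes

*every score* is the matrix object and *a lexicographer* the matrix subject; the two are clausemates.
With no island boundary between them, the object can take inverse scope over the subject via ordinary QR within the clause.
So *every score* > *a lexicographer* is among the available readings.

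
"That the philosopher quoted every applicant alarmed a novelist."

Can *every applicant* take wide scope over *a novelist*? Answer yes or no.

No

*every applicant* occurs within the sentential subject *that the philosopher quoted every applicant*.
Clausal subjects are scope islands; QR from inside the subject into the matrix is barred.
*every applicant* > *a novelist* would require crossing that boundary, which is illicit.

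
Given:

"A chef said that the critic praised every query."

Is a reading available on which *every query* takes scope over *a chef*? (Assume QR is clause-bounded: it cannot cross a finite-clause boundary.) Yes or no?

No

*every query* sits inside the finite complement clause *that the critic praised every query*.
Under clause-bounded QR, a quantifier in an embedded finite clause cannot raise into the matrix clause.
The inverse ordering *every query* > *a chef* is therefore underivable.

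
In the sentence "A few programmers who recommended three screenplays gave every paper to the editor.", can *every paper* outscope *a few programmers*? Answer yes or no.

Yes

The relative clause *who recommended three screenplays* modifies *a few programmers*, but *every paper* is not inside that relative clause — it is an argument of the matrix verb.
QR within a single clause is free, so the lower quantifier may take scope over the higher one.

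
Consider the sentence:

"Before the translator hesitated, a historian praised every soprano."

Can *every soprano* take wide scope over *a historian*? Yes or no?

Yes

*every soprano* is a matrix argument; the adjunct is an island but the target quantifier is outside it.
With no island boundary between them, the object can take inverse scope over the subject via ordinary QR within the clause.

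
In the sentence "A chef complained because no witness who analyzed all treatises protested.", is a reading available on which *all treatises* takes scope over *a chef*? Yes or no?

The target quantifier *all treatises* is part of the relative clause *who analyzed all treatises*, which is itself inside the adjunct *because no witness who analyzed all treatises protested*.
Both the relative clause and the enclosing adjunct are scope islands; QR cannot cross either.
Hence only narrow scope for *all treatises* (under *a chef*) survives.

No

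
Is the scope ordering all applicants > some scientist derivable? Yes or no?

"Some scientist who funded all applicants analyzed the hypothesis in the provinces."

No

The target quantifier *all applicants* is part of the relative clause *who funded all applicants*.
Quantifiers inside a relative clause are trapped there; the RC boundary blocks QR.
So the wide-scope reading for *all applicants* is blocked.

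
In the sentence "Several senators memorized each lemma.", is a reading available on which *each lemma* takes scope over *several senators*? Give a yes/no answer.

*each lemma* is the matrix object and *several senators* the matrix subject; the two are clausemates.
Ordinary QR to a clause-peripheral position gives the wide-scope LF for the lower DP.

Yes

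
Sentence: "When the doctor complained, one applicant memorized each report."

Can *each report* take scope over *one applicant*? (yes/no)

Yes

The adjunct island is irrelevant here — *each report* and *one applicant* are both in the matrix clause.
Nothing blocks QR of the lower DP to a position above the higher one, so inverse scope is available.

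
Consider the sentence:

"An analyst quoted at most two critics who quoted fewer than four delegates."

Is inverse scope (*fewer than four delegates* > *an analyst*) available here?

No

*fewer than four delegates* sits inside the relative clause *who quoted fewer than four delegates* modifying *at most two critics*.
A relative clause is a scope island — quantifier raising cannot cross its boundary.
The inverse ordering *fewer than four delegates* > *an analyst* is therefore underivable.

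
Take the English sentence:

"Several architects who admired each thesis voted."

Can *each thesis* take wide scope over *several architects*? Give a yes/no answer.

*each thesis* occurs within the relative clause *who admired each thesis*.
QR out of a relative clause is ruled out by the relative-clause island constraint.
*each thesis* > *several architects* would require crossing that boundary, which is illicit.

No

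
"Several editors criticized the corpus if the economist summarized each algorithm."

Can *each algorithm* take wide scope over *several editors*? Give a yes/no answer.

*each algorithm* is embedded in the adjunct clause *if the economist summarized each algorithm*.
Adverbial clauses are not L-marked, so they are barriers for QR — the quantifier cannot escape the adjunct.
So *each algorithm* cannot raise high enough to outscope *several editors*; only the surface ordering *several editors* > *each algorithm* is available.

No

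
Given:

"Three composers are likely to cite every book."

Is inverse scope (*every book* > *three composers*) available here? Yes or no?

*every book* is the object of the infinitival complement of a raising predicate; raising infinitives are transparent for QR, so the two DPs are in effect clausemates.
Ordinary QR to a clause-peripheral position gives the wide-scope LF for the lower DP.

Yes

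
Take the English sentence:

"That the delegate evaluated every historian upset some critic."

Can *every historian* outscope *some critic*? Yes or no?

*every historian* is embedded in the sentential subject *that the delegate evaluated every historian*.
The subject-island constraint blocks QR out of a clausal subject.
*every historian* > *some critic* would require crossing that boundary, which is illicit.

No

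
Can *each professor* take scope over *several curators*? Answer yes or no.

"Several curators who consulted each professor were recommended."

No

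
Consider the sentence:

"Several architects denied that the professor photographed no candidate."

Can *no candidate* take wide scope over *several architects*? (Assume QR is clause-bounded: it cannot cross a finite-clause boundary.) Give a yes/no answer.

No

The DP *no candidate* is contained in the finite complement clause *that the professor photographed no candidate*.
Given the clause-boundedness assumption, QR cannot cross the finite CP into the matrix.
Hence only narrow scope for *no candidate* (under *several architects*) survives.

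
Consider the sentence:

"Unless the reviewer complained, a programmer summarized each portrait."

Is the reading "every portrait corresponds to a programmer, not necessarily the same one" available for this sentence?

Yes

The paraphrase describes the scope ordering *each portrait* > *a programmer*.
Although there is an adjunct clause, *each portrait* is in the main clause, not inside the adjunct.
Nothing blocks QR of the lower DP to a position above the higher one, so inverse scope is available.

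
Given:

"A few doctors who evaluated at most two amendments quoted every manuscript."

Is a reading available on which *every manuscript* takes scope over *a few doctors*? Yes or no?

Yes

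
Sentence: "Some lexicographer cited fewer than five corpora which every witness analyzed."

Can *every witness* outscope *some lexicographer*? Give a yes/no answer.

No

The DP *every witness* is contained in the relative clause *which every witness analyzed* modifying *fewer than five corpora*.
Relative clauses are scope islands: a quantifier cannot QR out of a relative clause to take scope in the matrix clause.
So *every witness* cannot raise to a position above *some lexicographer*.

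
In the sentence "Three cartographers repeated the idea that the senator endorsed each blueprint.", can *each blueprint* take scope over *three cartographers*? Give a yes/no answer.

*each blueprint* sits inside the complex NP *the idea that the senator endorsed each blueprint*.
Noun-complement clauses are scope islands (the Complex NP Constraint): a quantifier inside one cannot scope into the matrix.
The inverse ordering *each blueprint* > *three cartographers* is therefore underivable.

No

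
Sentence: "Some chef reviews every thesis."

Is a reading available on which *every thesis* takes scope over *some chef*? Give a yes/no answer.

*every thesis* is the matrix object and *some chef* the matrix subject; the two are clausemates.
Ordinary QR to a clause-peripheral position gives the wide-scope LF for the lower DP.

Yes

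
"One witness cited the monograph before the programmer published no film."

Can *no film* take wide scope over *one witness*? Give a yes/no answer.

No

The target quantifier *no film* is part of the adjunct clause *before the programmer published no film*.
The adjunct-island constraint bars QR out of an adverbial clause.
*no film* > *one witness* would require crossing that boundary, which is illicit.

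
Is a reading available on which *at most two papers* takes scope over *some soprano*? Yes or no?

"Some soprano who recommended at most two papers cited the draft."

No

Structurally, *at most two papers* is inside the relative clause *who recommended at most two papers*.
The relative clause forms an island for QR, so the quantifier is confined to the head noun's restrictor.
*at most two papers* > *some soprano* would require crossing that boundary, which is illicit.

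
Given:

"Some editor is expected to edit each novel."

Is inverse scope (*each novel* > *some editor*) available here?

Yes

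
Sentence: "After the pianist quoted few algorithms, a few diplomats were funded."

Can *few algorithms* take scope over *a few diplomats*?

*few algorithms* is embedded in the adjunct clause *after the pianist quoted few algorithms*.
Adjunct clauses are scope islands: a quantifier inside an adjunct cannot raise into the matrix clause.
So *few algorithms* cannot raise to a position above *a few diplomats*.

No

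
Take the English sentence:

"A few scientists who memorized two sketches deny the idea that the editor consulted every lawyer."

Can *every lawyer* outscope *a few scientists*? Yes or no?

No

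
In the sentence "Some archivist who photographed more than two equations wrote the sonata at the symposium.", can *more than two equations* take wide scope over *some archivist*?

No

Structurally, *more than two equations* is inside the relative clause *who photographed more than two equations*.
QR out of a relative clause is ruled out by the relative-clause island constraint.
So *more than two equations* cannot raise high enough to outscope *some archivist*; only the surface ordering *some archivist* > *more than two equations* is available.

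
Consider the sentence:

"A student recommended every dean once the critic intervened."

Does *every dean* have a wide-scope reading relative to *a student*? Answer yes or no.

Yes

The adjunct clause does not contain *every dean*, which is the matrix object.
Ordinary QR to a clause-peripheral position gives the wide-scope LF for the lower DP.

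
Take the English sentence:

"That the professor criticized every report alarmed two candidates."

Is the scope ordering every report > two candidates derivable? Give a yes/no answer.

No

*every report* occurs within the sentential subject *that the professor criticized every report*.
Subjects — clausal subjects included — are islands for extraction, and QR is no exception.
So *every report* cannot raise to a position above *two candidates*.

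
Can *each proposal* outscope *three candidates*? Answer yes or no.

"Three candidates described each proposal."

*three candidates* and *each proposal* are co-arguments of the matrix verb, with nothing but a clause-internal boundary between them.
Nothing blocks QR of the lower DP to a position above the higher one, so inverse scope is available.

Yes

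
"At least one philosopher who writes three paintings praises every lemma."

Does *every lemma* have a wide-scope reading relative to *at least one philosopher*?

Yes

*every lemma* is a matrix argument; only *at least one philosopher* is modified by the relative clause *who writes three paintings*, so the RC island is irrelevant to the target quantifier.
Nothing blocks QR of the lower DP to a position above the higher one, so inverse scope is available.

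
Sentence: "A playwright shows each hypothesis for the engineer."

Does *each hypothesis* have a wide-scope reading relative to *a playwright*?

Yes

Both DPs are arguments of the same predicate; there is no clause or island boundary between them.
Since no island is crossed, the inverse ordering is licensed alongside surface scope.
Both orderings are possible: *a playwright* > *each hypothesis* and *each hypothesis* > *a playwright*.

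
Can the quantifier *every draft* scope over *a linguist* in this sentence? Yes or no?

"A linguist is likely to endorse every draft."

Yes

Infinitival complements of raising predicates do not block QR; *every draft* and *a linguist* are effectively clausemates.
No island intervenes, so both surface and inverse scope are derivable.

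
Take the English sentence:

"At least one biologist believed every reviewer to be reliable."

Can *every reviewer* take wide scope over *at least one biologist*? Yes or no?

Yes

*every reviewer* is an ECM subject; ECM complements are not islands, and the embedded quantifier may take matrix scope.
Since no island is crossed, the inverse ordering is licensed alongside surface scope.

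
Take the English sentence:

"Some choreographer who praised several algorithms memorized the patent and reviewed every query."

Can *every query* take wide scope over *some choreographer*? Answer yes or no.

No

*every query* is embedded in one conjunct of the coordinate structure (*reviewed every query*).
QR out of a conjunct would have to apply non-ATB, which the CSC forbids.
The inverse ordering *every query* > *some choreographer* is therefore underivable.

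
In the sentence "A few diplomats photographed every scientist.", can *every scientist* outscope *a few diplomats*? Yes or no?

Both DPs are arguments of the same predicate; there is no clause or island boundary between them.
Ordinary QR to a clause-peripheral position gives the wide-scope LF for the lower DP.
Both orderings are possible: *a few diplomats* > *every scientist* and *every scientist* > *a few diplomats*.

Yes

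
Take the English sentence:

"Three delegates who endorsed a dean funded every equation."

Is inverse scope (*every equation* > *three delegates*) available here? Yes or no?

Yes

*every equation* is a matrix argument; only *three delegates* is modified by the relative clause *who endorsed a dean*, so the RC island is irrelevant to the target quantifier.
Since no island is crossed, the inverse ordering is licensed alongside surface scope.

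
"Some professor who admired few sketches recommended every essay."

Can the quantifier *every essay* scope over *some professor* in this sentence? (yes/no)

Yes

*every essay* sits in the matrix clause, not in the relative clause on *some professor*.
Nothing blocks QR of the lower DP to a position above the higher one, so inverse scope is available.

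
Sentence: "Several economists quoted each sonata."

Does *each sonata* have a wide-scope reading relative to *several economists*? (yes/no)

Both DPs are arguments of the same predicate; there is no clause or island boundary between them.
With no island boundary between them, the object can take inverse scope over the subject via ordinary QR within the clause.

Yes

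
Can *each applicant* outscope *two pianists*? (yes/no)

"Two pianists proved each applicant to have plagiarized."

ECM infinitives lack a CP barrier, so *each applicant* can QR over the matrix subject *two pianists*.
QR within a single clause is free, so the lower quantifier may take scope over the higher one.

Yes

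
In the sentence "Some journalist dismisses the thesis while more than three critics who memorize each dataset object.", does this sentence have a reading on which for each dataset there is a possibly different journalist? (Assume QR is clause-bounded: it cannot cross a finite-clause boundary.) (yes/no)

No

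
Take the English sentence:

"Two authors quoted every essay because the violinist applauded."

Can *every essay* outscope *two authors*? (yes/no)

Yes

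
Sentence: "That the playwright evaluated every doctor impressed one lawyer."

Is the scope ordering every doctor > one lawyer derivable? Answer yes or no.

The target quantifier *every doctor* is part of the sentential subject *that the playwright evaluated every doctor*.
Subjects — clausal subjects included — are islands for extraction, and QR is no exception.
*every doctor* is confined to the island and cannot take scope over *one lawyer*.

No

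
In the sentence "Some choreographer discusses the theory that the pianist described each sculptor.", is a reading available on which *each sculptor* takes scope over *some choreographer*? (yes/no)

*each sculptor* sits inside the complex NP *the theory that the pianist described each sculptor*.
The complex NP is opaque for QR — the quantifier is frozen inside the noun's complement.
So *each sculptor* cannot raise high enough to outscope *some choreographer*; only the surface ordering *some choreographer* > *each sculptor* is available.

No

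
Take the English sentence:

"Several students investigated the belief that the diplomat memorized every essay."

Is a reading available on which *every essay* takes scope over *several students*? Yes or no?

No

The DP *every essay* is contained in the complex NP *the belief that the diplomat memorized every essay*.
The complex NP is opaque for QR — the quantifier is frozen inside the noun's complement.
So *every essay* cannot raise to a position above *several students*.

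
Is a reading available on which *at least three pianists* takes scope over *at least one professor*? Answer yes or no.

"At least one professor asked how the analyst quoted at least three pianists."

No

The DP *at least three pianists* is contained in the embedded question *how the analyst quoted at least three pianists*.
Embedded questions are wh-islands: a quantifier inside an indirect question cannot QR into the matrix clause.
So *at least three pianists* cannot raise to a position above *at least one professor*.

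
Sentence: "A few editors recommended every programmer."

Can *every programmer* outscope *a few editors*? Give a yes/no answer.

*every programmer* is the matrix object and *a few editors* the matrix subject; the two are clausemates.
Clause-internal QR can adjoin the lower DP above the subject, yielding the inverse reading.

Yes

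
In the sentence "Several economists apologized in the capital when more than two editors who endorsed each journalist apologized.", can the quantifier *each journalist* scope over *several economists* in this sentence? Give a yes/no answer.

*each journalist* occurs within the relative clause *who endorsed each journalist*, which is itself inside the adjunct *when more than two editors who endorsed each journalist apologized*.
The quantifier would have to escape first the RC and then the adjunct — two independent island violations.
So *each journalist* cannot raise high enough to outscope *several economists*; only the surface ordering *several economists* > *each journalist* is available.

No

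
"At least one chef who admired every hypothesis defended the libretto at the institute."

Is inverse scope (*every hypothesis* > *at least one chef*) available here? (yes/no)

*every hypothesis* sits inside the relative clause *who admired every hypothesis*.
A relative clause is a scope island — quantifier raising cannot cross its boundary.
The inverse ordering *every hypothesis* > *at least one chef* is therefore underivable.

No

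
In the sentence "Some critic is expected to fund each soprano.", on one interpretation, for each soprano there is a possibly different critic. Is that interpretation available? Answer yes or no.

The paraphrase describes the scope ordering *each soprano* > *some critic*.
Raising constructions are monoclausal for scope purposes; *each soprano* is not separated from *some critic* by any island.
Ordinary QR to a clause-peripheral position gives the wide-scope LF for the lower DP.
So *each soprano* > *some critic* is among the available readings.

Yes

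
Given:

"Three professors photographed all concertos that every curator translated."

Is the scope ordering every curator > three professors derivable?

No

Structurally, *every curator* is inside the relative clause *that every curator translated* modifying *all concertos*.
The relative clause forms an island for QR, so the quantifier is confined to the head noun's restrictor.
There is no licit LF on which *every curator* c-commands *three professors*.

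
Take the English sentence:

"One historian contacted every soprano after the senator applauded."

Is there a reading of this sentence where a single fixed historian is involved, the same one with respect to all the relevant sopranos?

Yes

The paraphrase describes the scope ordering *one historian* > *every soprano*.
Nothing needs to raise for *one historian* > *every soprano*, so no island constraint is at stake.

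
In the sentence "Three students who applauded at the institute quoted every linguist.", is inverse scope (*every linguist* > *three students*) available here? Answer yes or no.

*every linguist* sits in the matrix clause, not in the relative clause on *three students*.
QR within a single clause is free, so the lower quantifier may take scope over the higher one.
So *every linguist* > *three students* is among the available readings.

Yes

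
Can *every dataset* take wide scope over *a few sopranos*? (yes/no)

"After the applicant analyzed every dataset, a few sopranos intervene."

*every dataset* sits inside the adjunct clause *after the applicant analyzed every dataset*.
Since the clause is an adjunct (not a complement), the Adjunct Condition blocks QR across its edge.
*every dataset* > *a few sopranos* would require crossing that boundary, which is illicit.

No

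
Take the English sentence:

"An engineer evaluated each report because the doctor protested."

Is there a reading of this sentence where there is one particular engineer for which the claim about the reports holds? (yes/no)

Yes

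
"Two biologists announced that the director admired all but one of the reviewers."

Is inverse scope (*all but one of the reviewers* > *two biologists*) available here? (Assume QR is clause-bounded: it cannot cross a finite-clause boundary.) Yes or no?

No

*all but one of the reviewers* is embedded in the finite complement clause *that the director admired all but one of the reviewers*.
With QR restricted to its own tensed clause, the embedded quantifier cannot reach a matrix scope position.
So *all but one of the reviewers* cannot raise high enough to outscope *two biologists*; only the surface ordering *two biologists* > *all but one of the reviewers* is available.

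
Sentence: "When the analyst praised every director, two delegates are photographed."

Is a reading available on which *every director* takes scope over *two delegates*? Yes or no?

No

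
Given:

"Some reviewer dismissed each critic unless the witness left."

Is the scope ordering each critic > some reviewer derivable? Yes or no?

The adjunct island is irrelevant here — *each critic* and *some reviewer* are both in the matrix clause.
QR within a single clause is free, so the lower quantifier may take scope over the higher one.

Yes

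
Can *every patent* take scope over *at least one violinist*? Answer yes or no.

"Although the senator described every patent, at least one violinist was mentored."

*every patent* occurs within the adjunct clause *although the senator described every patent*.
Adjuncts are opaque for quantifier raising; a quantifier in an adjunct stays inside it.
The ordering *every patent* > *at least one violinist* is therefore underivable.

No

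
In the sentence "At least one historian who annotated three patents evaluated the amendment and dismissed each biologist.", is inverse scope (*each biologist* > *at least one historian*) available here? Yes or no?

No

*each biologist* sits inside one conjunct of the coordinate structure (*dismissed each biologist*).
Asymmetric QR out of one conjunct violates the Coordinate Structure Constraint.
The inverse ordering *each biologist* > *at least one historian* is therefore underivable.
(Only the surface reading survives: one fixed historian with respect to all the relevant biologists.)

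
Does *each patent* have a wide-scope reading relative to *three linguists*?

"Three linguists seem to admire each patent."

Yes

*each patent* is the object of the infinitival complement of a raising predicate; raising infinitives are transparent for QR, so the two DPs are in effect clausemates.
Ordinary QR to a clause-peripheral position gives the wide-scope LF for the lower DP.
So *each patent* > *three linguists* is among the available readings.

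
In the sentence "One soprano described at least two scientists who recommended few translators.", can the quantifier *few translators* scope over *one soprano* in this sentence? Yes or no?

The target quantifier *few translators* is part of the relative clause *who recommended few translators* modifying *at least two scientists*.
Relative clauses block scope extraction: QR cannot target a position outside the modified NP.
So *few translators* cannot raise high enough to outscope *one soprano*; only the surface ordering *one soprano* > *few translators* is available.
(Only the surface reading survives: one fixed soprano with respect to all the relevant translators.)

No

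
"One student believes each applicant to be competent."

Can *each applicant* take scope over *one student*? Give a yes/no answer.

Yes

*each applicant* is the subject of an ECM infinitive — the infinitival complement of an ECM verb is not a scope island, so *each applicant* can raise into the matrix clause.
No island intervenes, so both surface and inverse scope are derivable.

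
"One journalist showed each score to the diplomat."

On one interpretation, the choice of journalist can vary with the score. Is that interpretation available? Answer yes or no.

Yes

The described interpretation is the *each score* > *one journalist* scoping.
*each score* and *one journalist* are in the same minimal clause.
With no island boundary between them, the object can take inverse scope over the subject via ordinary QR within the clause.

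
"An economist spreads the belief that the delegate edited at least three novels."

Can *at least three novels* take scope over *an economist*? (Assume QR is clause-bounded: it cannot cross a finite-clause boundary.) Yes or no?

No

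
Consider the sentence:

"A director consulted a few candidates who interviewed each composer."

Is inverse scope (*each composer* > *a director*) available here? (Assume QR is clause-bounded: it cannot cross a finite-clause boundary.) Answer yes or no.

The target quantifier *each composer* is part of the relative clause *who interviewed each composer* modifying *a few candidates*.
QR out of a relative clause is ruled out by the relative-clause island constraint.
So the wide-scope reading for *each composer* is blocked.

No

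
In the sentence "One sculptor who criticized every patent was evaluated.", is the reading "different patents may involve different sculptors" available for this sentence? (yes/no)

No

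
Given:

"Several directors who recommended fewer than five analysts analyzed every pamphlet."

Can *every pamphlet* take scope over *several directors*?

Yes

The relative clause *who recommended fewer than five analysts* modifies *several directors*, but *every pamphlet* is not inside that relative clause — it is an argument of the matrix verb.
Since no island is crossed, the inverse ordering is licensed alongside surface scope.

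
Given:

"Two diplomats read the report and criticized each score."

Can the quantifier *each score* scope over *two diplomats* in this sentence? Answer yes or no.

No

The target quantifier *each score* is part of one conjunct of the coordinate structure (*criticized each score*).
Coordinate structures are islands for non-across-the-board movement, QR included.
So *each score* cannot raise high enough to outscope *two diplomats*; only the surface ordering *two diplomats* > *each score* is available.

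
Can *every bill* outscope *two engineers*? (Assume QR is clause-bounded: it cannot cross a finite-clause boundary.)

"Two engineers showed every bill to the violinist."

Yes

*every bill* is the matrix object and *two engineers* the matrix subject; the two are clausemates.
Ordinary QR to a clause-peripheral position gives the wide-scope LF for the lower DP.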